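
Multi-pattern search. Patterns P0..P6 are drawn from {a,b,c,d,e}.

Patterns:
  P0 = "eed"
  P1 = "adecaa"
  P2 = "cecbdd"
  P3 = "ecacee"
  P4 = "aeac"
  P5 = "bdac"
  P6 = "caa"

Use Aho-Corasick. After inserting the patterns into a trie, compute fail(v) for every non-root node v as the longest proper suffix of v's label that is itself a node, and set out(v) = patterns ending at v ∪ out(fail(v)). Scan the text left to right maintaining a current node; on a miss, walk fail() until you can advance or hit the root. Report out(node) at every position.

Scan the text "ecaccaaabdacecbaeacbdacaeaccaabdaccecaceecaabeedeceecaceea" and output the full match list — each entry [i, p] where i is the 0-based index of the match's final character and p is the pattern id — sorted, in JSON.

Build automaton:
Trie (insert patterns):
  n0 'ε': a→4 b→24 c→10 e→1
  n1 'e': c→16 e→2
  n2 'ee': d→3
  n3 'eed': ·  [P0 ends]
  n4 'a': d→5 e→21
  n5 'ad': e→6
  n6 'ade': c→7
  n7 'adec': a→8
  n8 'adeca': a→9
  n9 'adecaa': ·  [P1 ends]
  n10 'c': a→28 e→11
  n11 'ce': c→12
  n12 'cec': b→13
  n13 'cecb': d→14
  n14 'cecbd': d→15
  n15 'cecbdd': ·  [P2 ends]
  n16 'ec': a→17
  n17 'eca': c→18
  n18 'ecac': e→19
  n19 'ecace': e→20
  n20 'ecacee': ·  [P3 ends]
  n21 'ae': a→22
  n22 'aea': c→23
  n23 'aeac': ·  [P4 ends]
  n24 'b': d→25
  n25 'bd': a→26
  n26 'bda': c→27
  n27 'bdac': ·  [P5 ends]
  n28 'ca': a→29
  n29 'caa': ·  [P6 ends]

Failure links (BFS by depth):
  n1('e'): parent n0 fail=0; on 'e' 0 → fail=0;  out ∅∪∅=∅
  n4('a'): parent n0 fail=0; on 'a' 0 → fail=0;  out ∅∪∅=∅
  n10('c'): parent n0 fail=0; on 'c' 0 → fail=0;  out ∅∪∅=∅
  n24('b'): parent n0 fail=0; on 'b' 0 → fail=0;  out ∅∪∅=∅
  n2('ee'): parent n1 fail=0; on 'e' 0 → fail=1;  out ∅∪∅=∅
  n5('ad'): parent n4 fail=0; on 'd' 0 → fail=0;  out ∅∪∅=∅
  n11('ce'): parent n10 fail=0; on 'e' 0 → fail=1;  out ∅∪∅=∅
  n16('ec'): parent n1 fail=0; on 'c' 0 → fail=10;  out ∅∪∅=∅
  n21('ae'): parent n4 fail=0; on 'e' 0 → fail=1;  out ∅∪∅=∅
  n25('bd'): parent n24 fail=0; on 'd' 0 → fail=0;  out ∅∪∅=∅
  n28('ca'): parent n10 fail=0; on 'a' 0 → fail=4;  out ∅∪∅=∅
  n3('eed'): parent n2 fail=1; on 'd' 1→0 → fail=0;  out {0}∪∅={0}
  n6('ade'): parent n5 fail=0; on 'e' 0 → fail=1;  out ∅∪∅=∅
  n12('cec'): parent n11 fail=1; on 'c' 1 → fail=16;  out ∅∪∅=∅
  n17('eca'): parent n16 fail=10; on 'a' 10 → fail=28;  out ∅∪∅=∅
  n22('aea'): parent n21 fail=1; on 'a' 1→0 → fail=4;  out ∅∪∅=∅
  n26('bda'): parent n25 fail=0; on 'a' 0 → fail=4;  out ∅∪∅=∅
  n29('caa'): parent n28 fail=4; on 'a' 4→0 → fail=4;  out {6}∪∅={6}
  n7('adec'): parent n6 fail=1; on 'c' 1 → fail=16;  out ∅∪∅=∅
  n13('cecb'): parent n12 fail=16; on 'b' 16→10→0 → fail=24;  out ∅∪∅=∅
  n18('ecac'): parent n17 fail=28; on 'c' 28→4→0 → fail=10;  out ∅∪∅=∅
  n23('aeac'): parent n22 fail=4; on 'c' 4→0 → fail=10;  out {4}∪∅={4}
  n27('bdac'): parent n26 fail=4; on 'c' 4→0 → fail=10;  out {5}∪∅={5}
  n8('adeca'): parent n7 fail=16; on 'a' 16 → fail=17;  out ∅∪∅=∅
  n14('cecbd'): parent n13 fail=24; on 'd' 24 → fail=25;  out ∅∪∅=∅
  n19('ecace'): parent n18 fail=10; on 'e' 10 → fail=11;  out ∅∪∅=∅
  n9('adecaa'): parent n8 fail=17; on 'a' 17→28 → fail=29;  out {1}∪{6}={1,6}
  n15('cecbdd'): parent n14 fail=25; on 'd' 25→0 → fail=0;  out {2}∪∅={2}
  n20('ecacee'): parent n19 fail=11; on 'e' 11→1 → fail=2;  out {3}∪∅={3}

Text stream:
i=0 'e': node 0→1
i=1 'c': node 1→16
i=2 'a': node 16→17
i=3 'c': node 17→18
i=4 'c': node 18→10 (fail-walked)
i=5 'a': node 10→28
i=6 'a': node 28→29  emit P6@[4:6]
i=7 'a': node 29→4 (fail-walked)
i=8 'b': node 4→24 (fail-walked)
i=9 'd': node 24→25
i=10 'a': node 25→26
i=11 'c': node 26→27  emit P5@[8:11]
i=12 'e': node 27→11 (fail-walked)
i=13 'c': node 11→12
i=14 'b': node 12→13
i=15 'a': node 13→4 (fail-walked)
i=16 'e': node 4→21
i=17 'a': node 21→22
i=18 'c': node 22→23  emit P4@[15:18]
i=19 'b': node 23→24 (fail-walked)
i=20 'd': node 24→25
i=21 'a': node 25→26
i=22 'c': node 26→27  emit P5@[19:22]
i=23 'a': node 27→28 (fail-walked)
i=24 'e': node 28→21 (fail-walked)
i=25 'a': node 21→22
i=26 'c': node 22→23  emit P4@[23:26]
i=27 'c': node 23→10 (fail-walked)
i=28 'a': node 10→28
i=29 'a': node 28→29  emit P6@[27:29]
i=30 'b': node 29→24 (fail-walked)
i=31 'd': node 24→25
i=32 'a': node 25→26
i=33 'c': node 26→27  emit P5@[30:33]
i=34 'c': node 27→10 (fail-walked)
i=35 'e': node 10→11
i=36 'c': node 11→12
i=37 'a': node 12→17 (fail-walked)
i=38 'c': node 17→18
i=39 'e': node 18→19
i=40 'e': node 19→20  emit P3@[35:40]
i=41 'c': node 20→16 (fail-walked)
i=42 'a': node 16→17
i=43 'a': node 17→29 (fail-walked)  emit P6@[41:43]
i=44 'b': node 29→24 (fail-walked)
i=45 'e': node 24→1 (fail-walked)
i=46 'e': node 1→2
i=47 'd': node 2→3  emit P0@[45:47]
i=48 'e': node 3→1 (fail-walked)
i=49 'c': node 1→16
i=50 'e': node 16→11 (fail-walked)
i=51 'e': node 11→2 (fail-walked)
i=52 'c': node 2→16 (fail-walked)
i=53 'a': node 16→17
i=54 'c': node 17→18
i=55 'e': node 18→19
i=56 'e': node 19→20  emit P3@[51:56]
i=57 'a': node 20→4 (fail-walked)

All matches (sorted): [[6,6],[11,5],[18,4],[22,5],[26,4],[29,6],[33,5],[40,3],[43,6],[47,0],[56,3]]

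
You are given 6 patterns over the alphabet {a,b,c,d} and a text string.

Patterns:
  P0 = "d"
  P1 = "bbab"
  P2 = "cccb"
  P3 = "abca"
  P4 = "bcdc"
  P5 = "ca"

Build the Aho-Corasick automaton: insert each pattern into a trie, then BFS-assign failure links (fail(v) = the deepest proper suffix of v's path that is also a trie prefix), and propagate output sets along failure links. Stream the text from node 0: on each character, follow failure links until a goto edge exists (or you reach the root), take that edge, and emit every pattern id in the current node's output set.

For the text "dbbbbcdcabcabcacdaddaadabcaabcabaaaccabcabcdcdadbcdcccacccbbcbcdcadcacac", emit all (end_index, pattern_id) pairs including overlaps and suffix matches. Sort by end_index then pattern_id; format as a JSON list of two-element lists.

Build automaton:
Trie (insert patterns):
  0='ε' goto a→10 b→2 c→6 d→1
  1='d' goto ·  ←P0
  2='b' goto b→3 c→14
  3='bb' goto a→4
  4='bba' goto b→5
  5='bbab' goto ·  ←P1
  6='c' goto a→17 c→7
  7='cc' goto c→8
  8='ccc' goto b→9
  9='cccb' goto ·  ←P2
  10='a' goto b→11
  11='ab' goto c→12
  12='abc' goto a→13
  13='abca' goto ·  ←P3
  14='bc' goto d→15
  15='bcd' goto c→16
  16='bcdc' goto ·  ←P4
  17='ca' goto ·  ←P5

Failure links (BFS by depth):
  fail(1) 'd': from fail(0)=0 chase 'd': 0 ⇒ 0;  out={0}∪out(0)={0}
  fail(2) 'b': from fail(0)=0 chase 'b': 0 ⇒ 0;  out=∅∪out(0)=∅
  fail(6) 'c': from fail(0)=0 chase 'c': 0 ⇒ 0;  out=∅∪out(0)=∅
  fail(10) 'a': from fail(0)=0 chase 'a': 0 ⇒ 0;  out=∅∪out(0)=∅
  fail(3) 'bb': from fail(2)=0 chase 'b': 0 ⇒ 2;  out=∅∪out(2)=∅
  fail(7) 'cc': from fail(6)=0 chase 'c': 0 ⇒ 6;  out=∅∪out(6)=∅
  fail(11) 'ab': from fail(10)=0 chase 'b': 0 ⇒ 2;  out=∅∪out(2)=∅
  fail(14) 'bc': from fail(2)=0 chase 'c': 0 ⇒ 6;  out=∅∪out(6)=∅
  fail(17) 'ca': from fail(6)=0 chase 'a': 0 ⇒ 10;  out={5}∪out(10)={5}
  fail(4) 'bba': from fail(3)=2 chase 'a': 2→0 ⇒ 10;  out=∅∪out(10)=∅
  fail(8) 'ccc': from fail(7)=6 chase 'c': 6 ⇒ 7;  out=∅∪out(7)=∅
  fail(12) 'abc': from fail(11)=2 chase 'c': 2 ⇒ 14;  out=∅∪out(14)=∅
  fail(15) 'bcd': from fail(14)=6 chase 'd': 6→0 ⇒ 1;  out=∅∪out(1)={0}
  fail(5) 'bbab': from fail(4)=10 chase 'b': 10 ⇒ 11;  out={1}∪out(11)={1}
  fail(9) 'cccb': from fail(8)=7 chase 'b': 7→6→0 ⇒ 2;  out={2}∪out(2)={2}
  fail(13) 'abca': from fail(12)=14 chase 'a': 14→6 ⇒ 17;  out={3}∪out(17)={3,5}
  fail(16) 'bcdc': from fail(15)=1 chase 'c': 1→0 ⇒ 6;  out={4}∪out(6)={4}

Run:
i=0 'd': node 0→1  ** P0@[0:0]
i=1 'b': node 1→2 ·f
i=2 'b': node 2→3
i=3 'b': node 3→3 ·f
i=4 'b': node 3→3 ·f
i=5 'c': node 3→14 ·f
i=6 'd': node 14→15  ** P0@[6:6]
i=7 'c': node 15→16  ** P4@[4:7]
i=8 'a': node 16→17 ·f  ** P5@[7:8]
i=9 'b': node 17→11 ·f
i=10 'c': node 11→12
i=11 'a': node 12→13  ** P3@[8:11],P5@[10:11]
i=12 'b': node 13→11 ·f
i=13 'c': node 11→12
i=14 'a': node 12→13  ** P3@[11:14],P5@[13:14]
i=15 'c': node 13→6 ·f
i=16 'd': node 6→1 ·f  ** P0@[16:16]
i=17 'a': node 1→10 ·f
i=18 'd': node 10→1 ·f  ** P0@[18:18]
i=19 'd': node 1→1 ·f  ** P0@[19:19]
i=20 'a': node 1→10 ·f
i=21 'a': node 10→10 ·f
i=22 'd': node 10→1 ·f  ** P0@[22:22]
i=23 'a': node 1→10 ·f
i=24 'b': node 10→11
i=25 'c': node 11→12
i=26 'a': node 12→13  ** P3@[23:26],P5@[25:26]
i=27 'a': node 13→10 ·f
i=28 'b': node 10→11
i=29 'c': node 11→12
i=30 'a': node 12→13  ** P3@[27:30],P5@[29:30]
i=31 'b': node 13→11 ·f
i=32 'a': node 11→10 ·f
i=33 'a': node 10→10 ·f
i=34 'a': node 10→10 ·f
i=35 'c': node 10→6 ·f
i=36 'c': node 6→7
i=37 'a': node 7→17 ·f  ** P5@[36:37]
i=38 'b': node 17→11 ·f
i=39 'c': node 11→12
i=40 'a': node 12→13  ** P3@[37:40],P5@[39:40]
i=41 'b': node 13→11 ·f
i=42 'c': node 11→12
i=43 'd': node 12→15 ·f  ** P0@[43:43]
i=44 'c': node 15→16  ** P4@[41:44]
i=45 'd': node 16→1 ·f  ** P0@[45:45]
i=46 'a': node 1→10 ·f
i=47 'd': node 10→1 ·f  ** P0@[47:47]
i=48 'b': node 1→2 ·f
i=49 'c': node 2→14
i=50 'd': node 14→15  ** P0@[50:50]
i=51 'c': node 15→16  ** P4@[48:51]
i=52 'c': node 16→7 ·f
i=53 'c': node 7→8
i=54 'a': node 8→17 ·f  ** P5@[53:54]
i=55 'c': node 17→6 ·f
i=56 'c': node 6→7
i=57 'c': node 7→8
i=58 'b': node 8→9  ** P2@[55:58]
i=59 'b': node 9→3 ·f
i=60 'c': node 3→14 ·f
i=61 'b': node 14→2 ·f
i=62 'c': node 2→14
i=63 'd': node 14→15  ** P0@[63:63]
i=64 'c': node 15→16  ** P4@[61:64]
i=65 'a': node 16→17 ·f  ** P5@[64:65]
i=66 'd': node 17→1 ·f  ** P0@[66:66]
i=67 'c': node 1→6 ·f
i=68 'a': node 6→17  ** P5@[67:68]
i=69 'c': node 17→6 ·f
i=70 'a': node 6→17  ** P5@[69:70]
i=71 'c': node 17→6 ·f

Result: [[0,0],[6,0],[7,4],[8,5],[11,3],[11,5],[14,3],[14,5],[16,0],[18,0],[19,0],[22,0],[26,3],[26,5],[30,3],[30,5],[37,5],[40,3],[40,5],[43,0],[44,4],[45,0],[47,0],[50,0],[51,4],[54,5],[58,2],[63,0],[64,4],[65,5],[66,0],[68,5],[70,5]]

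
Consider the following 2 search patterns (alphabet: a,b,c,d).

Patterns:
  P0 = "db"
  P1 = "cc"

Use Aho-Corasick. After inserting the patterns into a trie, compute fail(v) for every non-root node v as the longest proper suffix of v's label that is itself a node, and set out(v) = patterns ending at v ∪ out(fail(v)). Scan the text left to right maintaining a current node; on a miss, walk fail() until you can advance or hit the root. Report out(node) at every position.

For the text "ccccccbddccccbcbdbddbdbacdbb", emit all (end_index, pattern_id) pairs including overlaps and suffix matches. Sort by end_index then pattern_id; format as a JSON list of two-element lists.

Build:
Trie (insert patterns):
  0='ε' goto c→3 d→1
  1='d' goto b→2
  2='db' goto ·  [P0 ends]
  3='c' goto c→4
  4='cc' goto ·  [P1 ends]

Failure links (BFS by depth):
  fail(1) 'd': from fail(0)=0 chase 'd': 0 ⇒ 0;  out=∅∪out(0)=∅
  fail(3) 'c': from fail(0)=0 chase 'c': 0 ⇒ 0;  out=∅∪out(0)=∅
  fail(2) 'db': from fail(1)=0 chase 'b': 0 ⇒ 0;  out={0}∪out(0)={0}
  fail(4) 'cc': from fail(3)=0 chase 'c': 0 ⇒ 3;  out={1}∪out(3)={1}

Text stream:
i=0 'c': node 0→3
i=1 'c': node 3→4  emit P1@[0:1]
i=2 'c': node 4→4 ·f  emit P1@[1:2]
i=3 'c': node 4→4 ·f  emit P1@[2:3]
i=4 'c': node 4→4 ·f  emit P1@[3:4]
i=5 'c': node 4→4 ·f  emit P1@[4:5]
i=6 'b': node 4→0 ·f
i=7 'd': node 0→1
i=8 'd': node 1→1 ·f
i=9 'c': node 1→3 ·f
i=10 'c': node 3→4  emit P1@[9:10]
i=11 'c': node 4→4 ·f  emit P1@[10:11]
i=12 'c': node 4→4 ·f  emit P1@[11:12]
i=13 'b': node 4→0 ·f
i=14 'c': node 0→3
i=15 'b': node 3→0 ·f
i=16 'd': node 0→1
i=17 'b': node 1→2  emit P0@[16:17]
i=18 'd': node 2→1 ·f
i=19 'd': node 1→1 ·f
i=20 'b': node 1→2  emit P0@[19:20]
i=21 'd': node 2→1 ·f
i=22 'b': node 1→2  emit P0@[21:22]
i=23 'a': node 2→0 ·f
i=24 'c': node 0→3
i=25 'd': node 3→1 ·f
i=26 'b': node 1→2  emit P0@[25:26]
i=27 'b': node 2→0 ·f

All matches (sorted): [[1,1],[2,1],[3,1],[4,1],[5,1],[10,1],[11,1],[12,1],[17,0],[20,0],[22,0],[26,0]]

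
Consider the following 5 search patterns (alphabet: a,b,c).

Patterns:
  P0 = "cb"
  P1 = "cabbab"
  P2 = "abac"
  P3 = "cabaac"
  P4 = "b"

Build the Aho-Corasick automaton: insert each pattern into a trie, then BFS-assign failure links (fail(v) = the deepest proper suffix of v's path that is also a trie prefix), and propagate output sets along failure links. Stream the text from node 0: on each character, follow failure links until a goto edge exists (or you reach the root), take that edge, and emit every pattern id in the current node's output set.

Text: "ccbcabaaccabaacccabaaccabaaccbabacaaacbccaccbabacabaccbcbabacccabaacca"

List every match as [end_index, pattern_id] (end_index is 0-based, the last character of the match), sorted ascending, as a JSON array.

Build automaton:
Trie (insert patterns):
  n0 'ε': a→8 b→15 c→1
  n1 'c': a→3 b→2
  n2 'cb': ·  [P0 ends]
  n3 'ca': b→4
  n4 'cab': a→12 b→5
  n5 'cabb': a→6
  n6 'cabba': b→7
  n7 'cabbab': ·  [P1 ends]
  n8 'a': b→9
  n9 'ab': a→10
  n10 'aba': c→11
  n11 'abac': ·  [P2 ends]
  n12 'caba': a→13
  n13 'cabaa': c→14
  n14 'cabaac': ·  [P3 ends]
  n15 'b': ·  [P4 ends]

Failure links (BFS by depth):
  n1('c'): parent n0 fail=0; on 'c' 0 → fail=0;  out ∅∪∅=∅
  n8('a'): parent n0 fail=0; on 'a' 0 → fail=0;  out ∅∪∅=∅
  n15('b'): parent n0 fail=0; on 'b' 0 → fail=0;  out {4}∪∅={4}
  n2('cb'): parent n1 fail=0; on 'b' 0 → fail=15;  out {0}∪{4}={0,4}
  n3('ca'): parent n1 fail=0; on 'a' 0 → fail=8;  out ∅∪∅=∅
  n9('ab'): parent n8 fail=0; on 'b' 0 → fail=15;  out ∅∪{4}={4}
  n4('cab'): parent n3 fail=8; on 'b' 8 → fail=9;  out ∅∪{4}={4}
  n10('aba'): parent n9 fail=15; on 'a' 15→0 → fail=8;  out ∅∪∅=∅
  n5('cabb'): parent n4 fail=9; on 'b' 9→15→0 → fail=15;  out ∅∪{4}={4}
  n11('abac'): parent n10 fail=8; on 'c' 8→0 → fail=1;  out {2}∪∅={2}
  n12('caba'): parent n4 fail=9; on 'a' 9 → fail=10;  out ∅∪∅=∅
  n6('cabba'): parent n5 fail=15; on 'a' 15→0 → fail=8;  out ∅∪∅=∅
  n13('cabaa'): parent n12 fail=10; on 'a' 10→8→0 → fail=8;  out ∅∪∅=∅
  n7('cabbab'): parent n6 fail=8; on 'b' 8 → fail=9;  out {1}∪{4}={1,4}
  n14('cabaac'): parent n13 fail=8; on 'c' 8→0 → fail=1;  out {3}∪∅={3}

Text stream:
[0] read 'c'  n0⇒n1
[1] read 'c'  n1⇒n1 (via fail)
[2] read 'b'  n1⇒n2  → match P0@[1:2],P4@[2:2]
[3] read 'c'  n2⇒n1 (via fail)
[4] read 'a'  n1⇒n3
[5] read 'b'  n3⇒n4  → match P4@[5:5]
[6] read 'a'  n4⇒n12
[7] read 'a'  n12⇒n13
[8] read 'c'  n13⇒n14  → match P3@[3:8]
[9] read 'c'  n14⇒n1 (via fail)
[10] read 'a'  n1⇒n3
[11] read 'b'  n3⇒n4  → match P4@[11:11]
[12] read 'a'  n4⇒n12
[13] read 'a'  n12⇒n13
[14] read 'c'  n13⇒n14  → match P3@[9:14]
[15] read 'c'  n14⇒n1 (via fail)
[16] read 'c'  n1⇒n1 (via fail)
[17] read 'a'  n1⇒n3
[18] read 'b'  n3⇒n4  → match P4@[18:18]
[19] read 'a'  n4⇒n12
[20] read 'a'  n12⇒n13
[21] read 'c'  n13⇒n14  → match P3@[16:21]
[22] read 'c'  n14⇒n1 (via fail)
[23] read 'a'  n1⇒n3
[24] read 'b'  n3⇒n4  → match P4@[24:24]
[25] read 'a'  n4⇒n12
[26] read 'a'  n12⇒n13
[27] read 'c'  n13⇒n14  → match P3@[22:27]
[28] read 'c'  n14⇒n1 (via fail)
[29] read 'b'  n1⇒n2  → match P0@[28:29],P4@[29:29]
[30] read 'a'  n2⇒n8 (via fail)
[31] read 'b'  n8⇒n9  → match P4@[31:31]
[32] read 'a'  n9⇒n10
[33] read 'c'  n10⇒n11  → match P2@[30:33]
[34] read 'a'  n11⇒n3 (via fail)
[35] read 'a'  n3⇒n8 (via fail)
[36] read 'a'  n8⇒n8 (via fail)
[37] read 'c'  n8⇒n1 (via fail)
[38] read 'b'  n1⇒n2  → match P0@[37:38],P4@[38:38]
[39] read 'c'  n2⇒n1 (via fail)
[40] read 'c'  n1⇒n1 (via fail)
[41] read 'a'  n1⇒n3
[42] read 'c'  n3⇒n1 (via fail)
[43] read 'c'  n1⇒n1 (via fail)
[44] read 'b'  n1⇒n2  → match P0@[43:44],P4@[44:44]
[45] read 'a'  n2⇒n8 (via fail)
[46] read 'b'  n8⇒n9  → match P4@[46:46]
[47] read 'a'  n9⇒n10
[48] read 'c'  n10⇒n11  → match P2@[45:48]
[49] read 'a'  n11⇒n3 (via fail)
[50] read 'b'  n3⇒n4  → match P4@[50:50]
[51] read 'a'  n4⇒n12
[52] read 'c'  n12⇒n11 (via fail)  → match P2@[49:52]
[53] read 'c'  n11⇒n1 (via fail)
[54] read 'b'  n1⇒n2  → match P0@[53:54],P4@[54:54]
[55] read 'c'  n2⇒n1 (via fail)
[56] read 'b'  n1⇒n2  → match P0@[55:56],P4@[56:56]
[57] read 'a'  n2⇒n8 (via fail)
[58] read 'b'  n8⇒n9  → match P4@[58:58]
[59] read 'a'  n9⇒n10
[60] read 'c'  n10⇒n11  → match P2@[57:60]
[61] read 'c'  n11⇒n1 (via fail)
[62] read 'c'  n1⇒n1 (via fail)
[63] read 'a'  n1⇒n3
[64] read 'b'  n3⇒n4  → match P4@[64:64]
[65] read 'a'  n4⇒n12
[66] read 'a'  n12⇒n13
[67] read 'c'  n13⇒n14  → match P3@[62:67]
[68] read 'c'  n14⇒n1 (via fail)
[69] read 'a'  n1⇒n3

Matches: [[2,0],[2,4],[5,4],[8,3],[11,4],[14,3],[18,4],[21,3],[24,4],[27,3],[29,0],[29,4],[31,4],[33,2],[38,0],[38,4],[44,0],[44,4],[46,4],[48,2],[50,4],[52,2],[54,0],[54,4],[56,0],[56,4],[58,4],[60,2],[64,4],[67,3]]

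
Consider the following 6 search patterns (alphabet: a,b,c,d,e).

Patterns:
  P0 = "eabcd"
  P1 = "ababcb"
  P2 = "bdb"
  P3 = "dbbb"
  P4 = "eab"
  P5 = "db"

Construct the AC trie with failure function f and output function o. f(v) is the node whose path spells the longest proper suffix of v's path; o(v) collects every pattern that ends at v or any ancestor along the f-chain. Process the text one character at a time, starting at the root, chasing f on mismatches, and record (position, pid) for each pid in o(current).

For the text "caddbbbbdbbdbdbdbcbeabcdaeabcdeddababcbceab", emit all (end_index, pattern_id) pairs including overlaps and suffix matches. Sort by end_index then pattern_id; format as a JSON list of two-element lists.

Construct AC machine:
Trie (insert patterns):
  n0 'ε': a→6 b→12 d→15 e→1
  n1 'e': a→2
  n2 'ea': b→3
  n3 'eab': c→4  [P4 ends]
  n4 'eabc': d→5
  n5 'eabcd': ·  [P0 ends]
  n6 'a': b→7
  n7 'ab': a→8
  n8 'aba': b→9
  n9 'abab': c→10
  n10 'ababc': b→11
  n11 'ababcb': ·  [P1 ends]
  n12 'b': d→13
  n13 'bd': b→14
  n14 'bdb': ·  [P2 ends]
  n15 'd': b→16
  n16 'db': b→17  [P5 ends]
  n17 'dbb': b→18
  n18 'dbbb': ·  [P3 ends]

BFS fail/out derivation:
  fail(1) 'e': from fail(0)=0 chase 'e': 0 ⇒ 0;  out=∅∪out(0)=∅
  fail(6) 'a': from fail(0)=0 chase 'a': 0 ⇒ 0;  out=∅∪out(0)=∅
  fail(12) 'b': from fail(0)=0 chase 'b': 0 ⇒ 0;  out=∅∪out(0)=∅
  fail(15) 'd': from fail(0)=0 chase 'd': 0 ⇒ 0;  out=∅∪out(0)=∅
  fail(2) 'ea': from fail(1)=0 chase 'a': 0 ⇒ 6;  out=∅∪out(6)=∅
  fail(7) 'ab': from fail(6)=0 chase 'b': 0 ⇒ 12;  out=∅∪out(12)=∅
  fail(13) 'bd': from fail(12)=0 chase 'd': 0 ⇒ 15;  out=∅∪out(15)=∅
  fail(16) 'db': from fail(15)=0 chase 'b': 0 ⇒ 12;  out={5}∪out(12)={5}
  fail(3) 'eab': from fail(2)=6 chase 'b': 6 ⇒ 7;  out={4}∪out(7)={4}
  fail(8) 'aba': from fail(7)=12 chase 'a': 12→0 ⇒ 6;  out=∅∪out(6)=∅
  fail(14) 'bdb': from fail(13)=15 chase 'b': 15 ⇒ 16;  out={2}∪out(16)={2,5}
  fail(17) 'dbb': from fail(16)=12 chase 'b': 12→0 ⇒ 12;  out=∅∪out(12)=∅
  fail(4) 'eabc': from fail(3)=7 chase 'c': 7→12→0 ⇒ 0;  out=∅∪out(0)=∅
  fail(9) 'abab': from fail(8)=6 chase 'b': 6 ⇒ 7;  out=∅∪out(7)=∅
  fail(18) 'dbbb': from fail(17)=12 chase 'b': 12→0 ⇒ 12;  out={3}∪out(12)={3}
  fail(5) 'eabcd': from fail(4)=0 chase 'd': 0 ⇒ 15;  out={0}∪out(15)={0}
  fail(10) 'ababc': from fail(9)=7 chase 'c': 7→12→0 ⇒ 0;  out=∅∪out(0)=∅
  fail(11) 'ababcb': from fail(10)=0 chase 'b': 0 ⇒ 12;  out={1}∪out(12)={1}

Text stream:
i=0 'c': node 0→0
i=1 'a': node 0→6
i=2 'd': node 6→15 (via fail)
i=3 'd': node 15→15 (via fail)
i=4 'b': node 15→16  → match P5@[3:4]
i=5 'b': node 16→17
i=6 'b': node 17→18  → match P3@[3:6]
i=7 'b': node 18→12 (via fail)
i=8 'd': node 12→13
i=9 'b': node 13→14  → match P2@[7:9],P5@[8:9]
i=10 'b': node 14→17 (via fail)
i=11 'd': node 17→13 (via fail)
i=12 'b': node 13→14  → match P2@[10:12],P5@[11:12]
i=13 'd': node 14→13 (via fail)
i=14 'b': node 13→14  → match P2@[12:14],P5@[13:14]
i=15 'd': node 14→13 (via fail)
i=16 'b': node 13→14  → match P2@[14:16],P5@[15:16]
i=17 'c': node 14→0 (via fail)
i=18 'b': node 0→12
i=19 'e': node 12→1 (via fail)
i=20 'a': node 1→2
i=21 'b': node 2→3  → match P4@[19:21]
i=22 'c': node 3→4
i=23 'd': node 4→5  → match P0@[19:23]
i=24 'a': node 5→6 (via fail)
i=25 'e': node 6→1 (via fail)
i=26 'a': node 1→2
i=27 'b': node 2→3  → match P4@[25:27]
i=28 'c': node 3→4
i=29 'd': node 4→5  → match P0@[25:29]
i=30 'e': node 5→1 (via fail)
i=31 'd': node 1→15 (via fail)
i=32 'd': node 15→15 (via fail)
i=33 'a': node 15→6 (via fail)
i=34 'b': node 6→7
i=35 'a': node 7→8
i=36 'b': node 8→9
i=37 'c': node 9→10
i=38 'b': node 10→11  → match P1@[33:38]
i=39 'c': node 11→0 (via fail)
i=40 'e': node 0→1
i=41 'a': node 1→2
i=42 'b': node 2→3  → match P4@[40:42]

Result: [[4,5],[6,3],[9,2],[9,5],[12,2],[12,5],[14,2],[14,5],[16,2],[16,5],[21,4],[23,0],[27,4],[29,0],[38,1],[42,4]]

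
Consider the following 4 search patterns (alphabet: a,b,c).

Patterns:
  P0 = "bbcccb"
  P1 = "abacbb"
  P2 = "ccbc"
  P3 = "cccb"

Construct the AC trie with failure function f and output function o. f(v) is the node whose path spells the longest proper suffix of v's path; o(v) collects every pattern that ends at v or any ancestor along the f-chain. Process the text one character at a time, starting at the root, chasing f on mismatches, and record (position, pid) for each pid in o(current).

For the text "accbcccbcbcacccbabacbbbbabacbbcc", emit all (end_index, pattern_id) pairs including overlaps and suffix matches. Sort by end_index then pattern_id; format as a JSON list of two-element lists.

Construct AC machine:
Trie (insert patterns):
  0='ε' goto a→7 b→1 c→13
  1='b' goto b→2
  2='bb' goto c→3
  3='bbc' goto c→4
  4='bbcc' goto c→5
  5='bbccc' goto b→6
  6='bbcccb' goto ·  ←P0
  7='a' goto b→8
  8='ab' goto a→9
  9='aba' goto c→10
  10='abac' goto b→11
  11='abacb' goto b→12
  12='abacbb' goto ·  ←P1
  13='c' goto c→14
  14='cc' goto b→15 c→17
  15='ccb' goto c→16
  16='ccbc' goto ·  ←P2
  17='ccc' goto b→18
  18='cccb' goto ·  ←P3

BFS fail/out derivation:
  n1('b'): parent n0 fail=0; on 'b' 0 → fail=0;  out ∅∪∅=∅
  n7('a'): parent n0 fail=0; on 'a' 0 → fail=0;  out ∅∪∅=∅
  n13('c'): parent n0 fail=0; on 'c' 0 → fail=0;  out ∅∪∅=∅
  n2('bb'): parent n1 fail=0; on 'b' 0 → fail=1;  out ∅∪∅=∅
  n8('ab'): parent n7 fail=0; on 'b' 0 → fail=1;  out ∅∪∅=∅
  n14('cc'): parent n13 fail=0; on 'c' 0 → fail=13;  out ∅∪∅=∅
  n3('bbc'): parent n2 fail=1; on 'c' 1→0 → fail=13;  out ∅∪∅=∅
  n9('aba'): parent n8 fail=1; on 'a' 1→0 → fail=7;  out ∅∪∅=∅
  n15('ccb'): parent n14 fail=13; on 'b' 13→0 → fail=1;  out ∅∪∅=∅
  n17('ccc'): parent n14 fail=13; on 'c' 13 → fail=14;  out ∅∪∅=∅
  n4('bbcc'): parent n3 fail=13; on 'c' 13 → fail=14;  out ∅∪∅=∅
  n10('abac'): parent n9 fail=7; on 'c' 7→0 → fail=13;  out ∅∪∅=∅
  n16('ccbc'): parent n15 fail=1; on 'c' 1→0 → fail=13;  out {2}∪∅={2}
  n18('cccb'): parent n17 fail=14; on 'b' 14 → fail=15;  out {3}∪∅={3}
  n5('bbccc'): parent n4 fail=14; on 'c' 14 → fail=17;  out ∅∪∅=∅
  n11('abacb'): parent n10 fail=13; on 'b' 13→0 → fail=1;  out ∅∪∅=∅
  n6('bbcccb'): parent n5 fail=17; on 'b' 17 → fail=18;  out {0}∪{3}={0,3}
  n12('abacbb'): parent n11 fail=1; on 'b' 1 → fail=2;  out {1}∪∅={1}

Text stream:
[0] read 'a'  n0⇒n7
[1] read 'c'  n7⇒n13 (via fail)
[2] read 'c'  n13⇒n14
[3] read 'b'  n14⇒n15
[4] read 'c'  n15⇒n16  emit P2@[1:4]
[5] read 'c'  n16⇒n14 (via fail)
[6] read 'c'  n14⇒n17
[7] read 'b'  n17⇒n18  emit P3@[4:7]
[8] read 'c'  n18⇒n16 (via fail)  emit P2@[5:8]
[9] read 'b'  n16⇒n1 (via fail)
[10] read 'c'  n1⇒n13 (via fail)
[11] read 'a'  n13⇒n7 (via fail)
[12] read 'c'  n7⇒n13 (via fail)
[13] read 'c'  n13⇒n14
[14] read 'c'  n14⇒n17
[15] read 'b'  n17⇒n18  emit P3@[12:15]
[16] read 'a'  n18⇒n7 (via fail)
[17] read 'b'  n7⇒n8
[18] read 'a'  n8⇒n9
[19] read 'c'  n9⇒n10
[20] read 'b'  n10⇒n11
[21] read 'b'  n11⇒n12  emit P1@[16:21]
[22] read 'b'  n12⇒n2 (via fail)
[23] read 'b'  n2⇒n2 (via fail)
[24] read 'a'  n2⇒n7 (via fail)
[25] read 'b'  n7⇒n8
[26] read 'a'  n8⇒n9
[27] read 'c'  n9⇒n10
[28] read 'b'  n10⇒n11
[29] read 'b'  n11⇒n12  emit P1@[24:29]
[30] read 'c'  n12⇒n3 (via fail)
[31] read 'c'  n3⇒n4

All matches (sorted): [[4,2],[7,3],[8,2],[15,3],[21,1],[29,1]]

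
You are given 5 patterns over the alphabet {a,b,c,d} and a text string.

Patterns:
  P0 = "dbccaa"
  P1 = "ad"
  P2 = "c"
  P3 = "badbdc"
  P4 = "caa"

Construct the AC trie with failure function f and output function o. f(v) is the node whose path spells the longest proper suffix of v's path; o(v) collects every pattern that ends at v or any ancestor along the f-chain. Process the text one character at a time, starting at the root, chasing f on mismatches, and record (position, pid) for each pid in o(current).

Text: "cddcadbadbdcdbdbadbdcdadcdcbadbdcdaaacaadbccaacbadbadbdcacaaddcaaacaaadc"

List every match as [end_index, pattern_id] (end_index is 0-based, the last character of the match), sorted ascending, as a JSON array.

Construct AC machine:
Trie (insert patterns):
  0='ε' goto a→7 b→10 c→9 d→1
  1='d' goto b→2
  2='db' goto c→3
  3='dbc' goto c→4
  4='dbcc' goto a→5
  5='dbcca' goto a→6
  6='dbccaa' goto ·  [P0 ends]
  7='a' goto d→8
  8='ad' goto ·  [P1 ends]
  9='c' goto a→16  [P2 ends]
  10='b' goto a→11
  11='ba' goto d→12
  12='bad' goto b→13
  13='badb' goto d→14
  14='badbd' goto c→15
  15='badbdc' goto ·  [P3 ends]
  16='ca' goto a→17
  17='caa' goto ·  [P4 ends]

Failure links (BFS by depth):
  n1('d'): parent n0 fail=0; on 'd' 0 → fail=0;  out ∅∪∅=∅
  n7('a'): parent n0 fail=0; on 'a' 0 → fail=0;  out ∅∪∅=∅
  n9('c'): parent n0 fail=0; on 'c' 0 → fail=0;  out {2}∪∅={2}
  n10('b'): parent n0 fail=0; on 'b' 0 → fail=0;  out ∅∪∅=∅
  n2('db'): parent n1 fail=0; on 'b' 0 → fail=10;  out ∅∪∅=∅
  n8('ad'): parent n7 fail=0; on 'd' 0 → fail=1;  out {1}∪∅={1}
  n11('ba'): parent n10 fail=0; on 'a' 0 → fail=7;  out ∅∪∅=∅
  n16('ca'): parent n9 fail=0; on 'a' 0 → fail=7;  out ∅∪∅=∅
  n3('dbc'): parent n2 fail=10; on 'c' 10→0 → fail=9;  out ∅∪{2}={2}
  n12('bad'): parent n11 fail=7; on 'd' 7 → fail=8;  out ∅∪{1}={1}
  n17('caa'): parent n16 fail=7; on 'a' 7→0 → fail=7;  out {4}∪∅={4}
  n4('dbcc'): parent n3 fail=9; on 'c' 9→0 → fail=9;  out ∅∪{2}={2}
  n13('badb'): parent n12 fail=8; on 'b' 8→1 → fail=2;  out ∅∪∅=∅
  n5('dbcca'): parent n4 fail=9; on 'a' 9 → fail=16;  out ∅∪∅=∅
  n14('badbd'): parent n13 fail=2; on 'd' 2→10→0 → fail=1;  out ∅∪∅=∅
  n6('dbccaa'): parent n5 fail=16; on 'a' 16 → fail=17;  out {0}∪{4}={0,4}
  n15('badbdc'): parent n14 fail=1; on 'c' 1→0 → fail=9;  out {3}∪{2}={2,3}

Text stream:
i=0 'c': node 0→9  → match P2@[0:0]
i=1 'd': node 9→1 ·f
i=2 'd': node 1→1 ·f
i=3 'c': node 1→9 ·f  → match P2@[3:3]
i=4 'a': node 9→16
i=5 'd': node 16→8 ·f  → match P1@[4:5]
i=6 'b': node 8→2 ·f
i=7 'a': node 2→11 ·f
i=8 'd': node 11→12  → match P1@[7:8]
i=9 'b': node 12→13
i=10 'd': node 13→14
i=11 'c': node 14→15  → match P2@[11:11],P3@[6:11]
i=12 'd': node 15→1 ·f
i=13 'b': node 1→2
i=14 'd': node 2→1 ·f
i=15 'b': node 1→2
i=16 'a': node 2→11 ·f
i=17 'd': node 11→12  → match P1@[16:17]
i=18 'b': node 12→13
i=19 'd': node 13→14
i=20 'c': node 14→15  → match P2@[20:20],P3@[15:20]
i=21 'd': node 15→1 ·f
i=22 'a': node 1→7 ·f
i=23 'd': node 7→8  → match P1@[22:23]
i=24 'c': node 8→9 ·f  → match P2@[24:24]
i=25 'd': node 9→1 ·f
i=26 'c': node 1→9 ·f  → match P2@[26:26]
i=27 'b': node 9→10 ·f
i=28 'a': node 10→11
i=29 'd': node 11→12  → match P1@[28:29]
i=30 'b': node 12→13
i=31 'd': node 13→14
i=32 'c': node 14→15  → match P2@[32:32],P3@[27:32]
i=33 'd': node 15→1 ·f
i=34 'a': node 1→7 ·f
i=35 'a': node 7→7 ·f
i=36 'a': node 7→7 ·f
i=37 'c': node 7→9 ·f  → match P2@[37:37]
i=38 'a': node 9→16
i=39 'a': node 16→17  → match P4@[37:39]
i=40 'd': node 17→8 ·f  → match P1@[39:40]
i=41 'b': node 8→2 ·f
i=42 'c': node 2→3  → match P2@[42:42]
i=43 'c': node 3→4  → match P2@[43:43]
i=44 'a': node 4→5
i=45 'a': node 5→6  → match P0@[40:45],P4@[43:45]
i=46 'c': node 6→9 ·f  → match P2@[46:46]
i=47 'b': node 9→10 ·f
i=48 'a': node 10→11
i=49 'd': node 11→12  → match P1@[48:49]
i=50 'b': node 12→13
i=51 'a': node 13→11 ·f
i=52 'd': node 11→12  → match P1@[51:52]
i=53 'b': node 12→13
i=54 'd': node 13→14
i=55 'c': node 14→15  → match P2@[55:55],P3@[50:55]
i=56 'a': node 15→16 ·f
i=57 'c': node 16→9 ·f  → match P2@[57:57]
i=58 'a': node 9→16
i=59 'a': node 16→17  → match P4@[57:59]
i=60 'd': node 17→8 ·f  → match P1@[59:60]
i=61 'd': node 8→1 ·f
i=62 'c': node 1→9 ·f  → match P2@[62:62]
i=63 'a': node 9→16
i=64 'a': node 16→17  → match P4@[62:64]
i=65 'a': node 17→7 ·f
i=66 'c': node 7→9 ·f  → match P2@[66:66]
i=67 'a': node 9→16
i=68 'a': node 16→17  → match P4@[66:68]
i=69 'a': node 17→7 ·f
i=70 'd': node 7→8  → match P1@[69:70]
i=71 'c': node 8→9 ·f  → match P2@[71:71]

All matches (sorted): [[0,2],[3,2],[5,1],[8,1],[11,2],[11,3],[17,1],[20,2],[20,3],[23,1],[24,2],[26,2],[29,1],[32,2],[32,3],[37,2],[39,4],[40,1],[42,2],[43,2],[45,0],[45,4],[46,2],[49,1],[52,1],[55,2],[55,3],[57,2],[59,4],[60,1],[62,2],[64,4],[66,2],[68,4],[70,1],[71,2]]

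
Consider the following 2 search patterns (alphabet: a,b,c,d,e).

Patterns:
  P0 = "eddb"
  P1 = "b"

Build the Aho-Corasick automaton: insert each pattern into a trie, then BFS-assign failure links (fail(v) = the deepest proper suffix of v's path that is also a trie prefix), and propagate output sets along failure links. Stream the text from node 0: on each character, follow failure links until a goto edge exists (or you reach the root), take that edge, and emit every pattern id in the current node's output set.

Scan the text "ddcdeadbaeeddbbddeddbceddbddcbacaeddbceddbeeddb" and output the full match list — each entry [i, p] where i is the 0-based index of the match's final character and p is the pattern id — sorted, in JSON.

Build automaton:
Trie nodes:
  0='ε' goto b→5 e→1
  1='e' goto d→2
  2='ed' goto d→3
  3='edd' goto b→4
  4='eddb' goto ·  ←P0
  5='b' goto ·  ←P1

Failure links (BFS by depth):
  fail(1) 'e': from fail(0)=0 chase 'e': 0 ⇒ 0;  out=∅∪out(0)=∅
  fail(5) 'b': from fail(0)=0 chase 'b': 0 ⇒ 0;  out={1}∪out(0)={1}
  fail(2) 'ed': from fail(1)=0 chase 'd': 0 ⇒ 0;  out=∅∪out(0)=∅
  fail(3) 'edd': from fail(2)=0 chase 'd': 0 ⇒ 0;  out=∅∪out(0)=∅
  fail(4) 'eddb': from fail(3)=0 chase 'b': 0 ⇒ 5;  out={0}∪out(5)={0,1}

Text stream:
i=0 'd': node 0→0
i=1 'd': node 0→0
i=2 'c': node 0→0
i=3 'd': node 0→0
i=4 'e': node 0→1
i=5 'a': node 1→0 ·f
i=6 'd': node 0→0
i=7 'b': node 0→5  ** P1@[7:7]
i=8 'a': node 5→0 ·f
i=9 'e': node 0→1
i=10 'e': node 1→1 ·f
i=11 'd': node 1→2
i=12 'd': node 2→3
i=13 'b': node 3→4  ** P0@[10:13],P1@[13:13]
i=14 'b': node 4→5 ·f  ** P1@[14:14]
i=15 'd': node 5→0 ·f
i=16 'd': node 0→0
i=17 'e': node 0→1
i=18 'd': node 1→2
i=19 'd': node 2→3
i=20 'b': node 3→4  ** P0@[17:20],P1@[20:20]
i=21 'c': node 4→0 ·f
i=22 'e': node 0→1
i=23 'd': node 1→2
i=24 'd': node 2→3
i=25 'b': node 3→4  ** P0@[22:25],P1@[25:25]
i=26 'd': node 4→0 ·f
i=27 'd': node 0→0
i=28 'c': node 0→0
i=29 'b': node 0→5  ** P1@[29:29]
i=30 'a': node 5→0 ·f
i=31 'c': node 0→0
i=32 'a': node 0→0
i=33 'e': node 0→1
i=34 'd': node 1→2
i=35 'd': node 2→3
i=36 'b': node 3→4  ** P0@[33:36],P1@[36:36]
i=37 'c': node 4→0 ·f
i=38 'e': node 0→1
i=39 'd': node 1→2
i=40 'd': node 2→3
i=41 'b': node 3→4  ** P0@[38:41],P1@[41:41]
i=42 'e': node 4→1 ·f
i=43 'e': node 1→1 ·f
i=44 'd': node 1→2
i=45 'd': node 2→3
i=46 'b': node 3→4  ** P0@[43:46],P1@[46:46]

All matches (sorted): [[7,1],[13,0],[13,1],[14,1],[20,0],[20,1],[25,0],[25,1],[29,1],[36,0],[36,1],[41,0],[41,1],[46,0],[46,1]]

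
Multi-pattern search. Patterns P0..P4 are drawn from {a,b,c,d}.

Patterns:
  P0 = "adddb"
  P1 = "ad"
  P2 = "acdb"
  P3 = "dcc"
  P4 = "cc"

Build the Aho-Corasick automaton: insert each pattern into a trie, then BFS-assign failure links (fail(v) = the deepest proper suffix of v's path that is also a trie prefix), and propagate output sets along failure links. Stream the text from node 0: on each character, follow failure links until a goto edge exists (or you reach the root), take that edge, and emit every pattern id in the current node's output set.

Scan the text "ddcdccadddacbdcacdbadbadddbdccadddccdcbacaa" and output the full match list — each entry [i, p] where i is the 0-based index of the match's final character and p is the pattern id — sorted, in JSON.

Build automaton:
Trie (insert patterns):
  n0 'ε': a→1 c→12 d→9
  n1 'a': c→6 d→2
  n2 'ad': d→3  ←P1
  n3 'add': d→4
  n4 'addd': b→5
  n5 'adddb': ·  ←P0
  n6 'ac': d→7
  n7 'acd': b→8
  n8 'acdb': ·  ←P2
  n9 'd': c→10
  n10 'dc': c→11
  n11 'dcc': ·  ←P3
  n12 'c': c→13
  n13 'cc': ·  ←P4

Failure links (BFS by depth):
  n1('a'): parent n0 fail=0; on 'a' 0 → fail=0;  out ∅∪∅=∅
  n9('d'): parent n0 fail=0; on 'd' 0 → fail=0;  out ∅∪∅=∅
  n12('c'): parent n0 fail=0; on 'c' 0 → fail=0;  out ∅∪∅=∅
  n2('ad'): parent n1 fail=0; on 'd' 0 → fail=9;  out {1}∪∅={1}
  n6('ac'): parent n1 fail=0; on 'c' 0 → fail=12;  out ∅∪∅=∅
  n10('dc'): parent n9 fail=0; on 'c' 0 → fail=12;  out ∅∪∅=∅
  n13('cc'): parent n12 fail=0; on 'c' 0 → fail=12;  out {4}∪∅={4}
  n3('add'): parent n2 fail=9; on 'd' 9→0 → fail=9;  out ∅∪∅=∅
  n7('acd'): parent n6 fail=12; on 'd' 12→0 → fail=9;  out ∅∪∅=∅
  n11('dcc'): parent n10 fail=12; on 'c' 12 → fail=13;  out {3}∪{4}={3,4}
  n4('addd'): parent n3 fail=9; on 'd' 9→0 → fail=9;  out ∅∪∅=∅
  n8('acdb'): parent n7 fail=9; on 'b' 9→0 → fail=0;  out {2}∪∅={2}
  n5('adddb'): parent n4 fail=9; on 'b' 9→0 → fail=0;  out {0}∪∅={0}

Run:
[0] read 'd'  n0⇒n9
[1] read 'd'  n9⇒n9 (fail-walked)
[2] read 'c'  n9⇒n10
[3] read 'd'  n10⇒n9 (fail-walked)
[4] read 'c'  n9⇒n10
[5] read 'c'  n10⇒n11  → match P3@[3:5],P4@[4:5]
[6] read 'a'  n11⇒n1 (fail-walked)
[7] read 'd'  n1⇒n2  → match P1@[6:7]
[8] read 'd'  n2⇒n3
[9] read 'd'  n3⇒n4
[10] read 'a'  n4⇒n1 (fail-walked)
[11] read 'c'  n1⇒n6
[12] read 'b'  n6⇒n0 (fail-walked)
[13] read 'd'  n0⇒n9
[14] read 'c'  n9⇒n10
[15] read 'a'  n10⇒n1 (fail-walked)
[16] read 'c'  n1⇒n6
[17] read 'd'  n6⇒n7
[18] read 'b'  n7⇒n8  → match P2@[15:18]
[19] read 'a'  n8⇒n1 (fail-walked)
[20] read 'd'  n1⇒n2  → match P1@[19:20]
[21] read 'b'  n2⇒n0 (fail-walked)
[22] read 'a'  n0⇒n1
[23] read 'd'  n1⇒n2  → match P1@[22:23]
[24] read 'd'  n2⇒n3
[25] read 'd'  n3⇒n4
[26] read 'b'  n4⇒n5  → match P0@[22:26]
[27] read 'd'  n5⇒n9 (fail-walked)
[28] read 'c'  n9⇒n10
[29] read 'c'  n10⇒n11  → match P3@[27:29],P4@[28:29]
[30] read 'a'  n11⇒n1 (fail-walked)
[31] read 'd'  n1⇒n2  → match P1@[30:31]
[32] read 'd'  n2⇒n3
[33] read 'd'  n3⇒n4
[34] read 'c'  n4⇒n10 (fail-walked)
[35] read 'c'  n10⇒n11  → match P3@[33:35],P4@[34:35]
[36] read 'd'  n11⇒n9 (fail-walked)
[37] read 'c'  n9⇒n10
[38] read 'b'  n10⇒n0 (fail-walked)
[39] read 'a'  n0⇒n1
[40] read 'c'  n1⇒n6
[41] read 'a'  n6⇒n1 (fail-walked)
[42] read 'a'  n1⇒n1 (fail-walked)

Matches: [[5,3],[5,4],[7,1],[18,2],[20,1],[23,1],[26,0],[29,3],[29,4],[31,1],[35,3],[35,4]]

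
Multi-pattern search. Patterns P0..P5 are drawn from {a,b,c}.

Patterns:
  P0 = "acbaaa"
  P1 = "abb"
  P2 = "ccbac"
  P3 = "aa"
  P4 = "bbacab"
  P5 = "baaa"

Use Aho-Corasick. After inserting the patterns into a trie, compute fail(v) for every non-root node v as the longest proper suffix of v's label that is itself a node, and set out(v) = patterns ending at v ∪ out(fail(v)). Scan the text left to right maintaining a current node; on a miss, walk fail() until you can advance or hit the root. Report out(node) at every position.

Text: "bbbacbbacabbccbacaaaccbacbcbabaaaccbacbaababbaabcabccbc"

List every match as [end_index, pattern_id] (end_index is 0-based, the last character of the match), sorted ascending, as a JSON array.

Construct AC machine:
Trie nodes:
  0='ε' goto a→1 b→15 c→9
  1='a' goto a→14 b→7 c→2
  2='ac' goto b→3
  3='acb' goto a→4
  4='acba' goto a→5
  5='acbaa' goto a→6
  6='acbaaa' goto ·  ←P0
  7='ab' goto b→8
  8='abb' goto ·  ←P1
  9='c' goto c→10
  10='cc' goto b→11
  11='ccb' goto a→12
  12='ccba' goto c→13
  13='ccbac' goto ·  ←P2
  14='aa' goto ·  ←P3
  15='b' goto a→21 b→16
  16='bb' goto a→17
  17='bba' goto c→18
  18='bbac' goto a→19
  19='bbaca' goto b→20
  20='bbacab' goto ·  ←P4
  21='ba' goto a→22
  22='baa' goto a→23
  23='baaa' goto ·  ←P5

Failure links (BFS by depth):
  fail(1) 'a': from fail(0)=0 chase 'a': 0 ⇒ 0;  out=∅∪out(0)=∅
  fail(9) 'c': from fail(0)=0 chase 'c': 0 ⇒ 0;  out=∅∪out(0)=∅
  fail(15) 'b': from fail(0)=0 chase 'b': 0 ⇒ 0;  out=∅∪out(0)=∅
  fail(2) 'ac': from fail(1)=0 chase 'c': 0 ⇒ 9;  out=∅∪out(9)=∅
  fail(7) 'ab': from fail(1)=0 chase 'b': 0 ⇒ 15;  out=∅∪out(15)=∅
  fail(10) 'cc': from fail(9)=0 chase 'c': 0 ⇒ 9;  out=∅∪out(9)=∅
  fail(14) 'aa': from fail(1)=0 chase 'a': 0 ⇒ 1;  out={3}∪out(1)={3}
  fail(16) 'bb': from fail(15)=0 chase 'b': 0 ⇒ 15;  out=∅∪out(15)=∅
  fail(21) 'ba': from fail(15)=0 chase 'a': 0 ⇒ 1;  out=∅∪out(1)=∅
  fail(3) 'acb': from fail(2)=9 chase 'b': 9→0 ⇒ 15;  out=∅∪out(15)=∅
  fail(8) 'abb': from fail(7)=15 chase 'b': 15 ⇒ 16;  out={1}∪out(16)={1}
  fail(11) 'ccb': from fail(10)=9 chase 'b': 9→0 ⇒ 15;  out=∅∪out(15)=∅
  fail(17) 'bba': from fail(16)=15 chase 'a': 15 ⇒ 21;  out=∅∪out(21)=∅
  fail(22) 'baa': from fail(21)=1 chase 'a': 1 ⇒ 14;  out=∅∪out(14)={3}
  fail(4) 'acba': from fail(3)=15 chase 'a': 15 ⇒ 21;  out=∅∪out(21)=∅
  fail(12) 'ccba': from fail(11)=15 chase 'a': 15 ⇒ 21;  out=∅∪out(21)=∅
  fail(18) 'bbac': from fail(17)=21 chase 'c': 21→1 ⇒ 2;  out=∅∪out(2)=∅
  fail(23) 'baaa': from fail(22)=14 chase 'a': 14→1 ⇒ 14;  out={5}∪out(14)={3,5}
  fail(5) 'acbaa': from fail(4)=21 chase 'a': 21 ⇒ 22;  out=∅∪out(22)={3}
  fail(13) 'ccbac': from fail(12)=21 chase 'c': 21→1 ⇒ 2;  out={2}∪out(2)={2}
  fail(19) 'bbaca': from fail(18)=2 chase 'a': 2→9→0 ⇒ 1;  out=∅∪out(1)=∅
  fail(6) 'acbaaa': from fail(5)=22 chase 'a': 22 ⇒ 23;  out={0}∪out(23)={0,3,5}
  fail(20) 'bbacab': from fail(19)=1 chase 'b': 1 ⇒ 7;  out={4}∪out(7)={4}

Scan:
pos 0 'b': at 15
pos 1 'b': at 16
pos 2 'b': at 16 (via fail)
pos 3 'a': at 17
pos 4 'c': at 18
pos 5 'b': at 3 (via fail)
pos 6 'b': at 16 (via fail)
pos 7 'a': at 17
pos 8 'c': at 18
pos 9 'a': at 19
pos 10 'b': at 20  emit P4@[5:10]
pos 11 'b': at 8 (via fail)  emit P1@[9:11]
pos 12 'c': at 9 (via fail)
pos 13 'c': at 10
pos 14 'b': at 11
pos 15 'a': at 12
pos 16 'c': at 13  emit P2@[12:16]
pos 17 'a': at 1 (via fail)
pos 18 'a': at 14  emit P3@[17:18]
pos 19 'a': at 14 (via fail)  emit P3@[18:19]
pos 20 'c': at 2 (via fail)
pos 21 'c': at 10 (via fail)
pos 22 'b': at 11
pos 23 'a': at 12
pos 24 'c': at 13  emit P2@[20:24]
pos 25 'b': at 3 (via fail)
pos 26 'c': at 9 (via fail)
pos 27 'b': at 15 (via fail)
pos 28 'a': at 21
pos 29 'b': at 7 (via fail)
pos 30 'a': at 21 (via fail)
pos 31 'a': at 22  emit P3@[30:31]
pos 32 'a': at 23  emit P3@[31:32],P5@[29:32]
pos 33 'c': at 2 (via fail)
pos 34 'c': at 10 (via fail)
pos 35 'b': at 11
pos 36 'a': at 12
pos 37 'c': at 13  emit P2@[33:37]
pos 38 'b': at 3 (via fail)
pos 39 'a': at 4
pos 40 'a': at 5  emit P3@[39:40]
pos 41 'b': at 7 (via fail)
pos 42 'a': at 21 (via fail)
pos 43 'b': at 7 (via fail)
pos 44 'b': at 8  emit P1@[42:44]
pos 45 'a': at 17 (via fail)
pos 46 'a': at 22 (via fail)  emit P3@[45:46]
pos 47 'b': at 7 (via fail)
pos 48 'c': at 9 (via fail)
pos 49 'a': at 1 (via fail)
pos 50 'b': at 7
pos 51 'c': at 9 (via fail)
pos 52 'c': at 10
pos 53 'b': at 11
pos 54 'c': at 9 (via fail)

Matches: [[10,4],[11,1],[16,2],[18,3],[19,3],[24,2],[31,3],[32,3],[32,5],[37,2],[40,3],[44,1],[46,3]]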